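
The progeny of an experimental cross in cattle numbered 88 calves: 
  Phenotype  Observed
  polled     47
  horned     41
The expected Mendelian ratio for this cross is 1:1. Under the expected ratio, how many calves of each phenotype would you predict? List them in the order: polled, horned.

44, 44

The 1:1 ratio has 2 parts, so with N = 88 the expected counts are:
  polled: 88 × 1/2 = 44
  horned: 88 × 1/2 = 44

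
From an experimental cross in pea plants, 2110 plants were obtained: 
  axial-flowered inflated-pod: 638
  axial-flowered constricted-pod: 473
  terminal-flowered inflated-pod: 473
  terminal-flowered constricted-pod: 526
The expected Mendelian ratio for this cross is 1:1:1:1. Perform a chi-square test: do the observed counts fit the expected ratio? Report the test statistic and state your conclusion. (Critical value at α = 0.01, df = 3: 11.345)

34.413; not consistent

Expected counts for N = 2110 under a 1:1:1:1 ratio (total parts = 4):
  axial-flowered inflated-pod: 2110 × 1/4 = 527.5
  axial-flowered constricted-pod: 2110 × 1/4 = 527.5
  terminal-flowered inflated-pod: 2110 × 1/4 = 527.5
  terminal-flowered constricted-pod: 2110 × 1/4 = 527.5
χ² = Σ (O − E)² / E
  axial-flowered inflated-pod: (638 − 527.5)² / 527.5 = 23.1474
  axial-flowered constricted-pod: (473 − 527.5)² / 527.5 = 5.6308
  terminal-flowered inflated-pod: (473 − 527.5)² / 527.5 = 5.6308
  terminal-flowered constricted-pod: (526 − 527.5)² / 527.5 = 0.0043
χ² = 23.1474 + 5.6308 + 5.6308 + 0.0043 = 34.4133 ≈ 34.413
Degrees of freedom = 4 − 1 = 3; critical value at α = 0.01 is 11.345.
Since 34.413 > 11.345, we reject the null hypothesis — the data do not fit the 1:1:1:1 ratio.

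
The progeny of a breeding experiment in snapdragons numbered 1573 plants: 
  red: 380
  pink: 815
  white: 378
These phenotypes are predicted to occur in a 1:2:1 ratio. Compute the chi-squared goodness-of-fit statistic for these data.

Total ratio parts = 4. Expected numbers out of 1573:
  red: 1573 × 1/4 = 393.25
  pink: 1573 × 2/4 = 786.5
  white: 1573 × 1/4 = 393.25
χ² = Σ (O − E)² / E
  red: (380 − 393.25)² / 393.25 = 0.4464
  pink: (815 − 786.5)² / 786.5 = 1.0327
  white: (378 − 393.25)² / 393.25 = 0.5914
χ² = 0.4464 + 1.0327 + 0.5914 = 2.0705 ≈ 2.071

2.071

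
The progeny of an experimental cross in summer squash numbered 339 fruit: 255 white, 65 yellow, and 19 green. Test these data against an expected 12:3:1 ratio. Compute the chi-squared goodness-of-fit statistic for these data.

Under the 12:3:1 hypothesis (Σ ratio = 16, N = 339):
  white: 339 × 12/16 = 254.25
  yellow: 339 × 3/16 = 63.5625
  green: 339 × 1/16 = 21.1875
χ² = Σ (O − E)² / E
  white: (255 − 254.25)² / 254.25 = 0.0022
  yellow: (65 − 63.5625)² / 63.5625 = 0.0325
  green: (19 − 21.1875)² / 21.1875 = 0.2258
χ² = 0.0022 + 0.0325 + 0.2258 = 0.2605 ≈ 0.261

0.261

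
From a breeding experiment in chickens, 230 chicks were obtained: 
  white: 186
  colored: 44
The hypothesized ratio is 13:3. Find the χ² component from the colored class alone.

0.018

Under the 13:3 hypothesis (Σ ratio = 16, N = 230):
  white: 230 × 13/16 = 186.875
  colored: 230 × 3/16 = 43.125
Contribution of colored: (44 − 43.125)² / 43.125 = 0.0178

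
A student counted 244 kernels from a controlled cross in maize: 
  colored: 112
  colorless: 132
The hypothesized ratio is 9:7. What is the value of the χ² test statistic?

10.618

Under the 9:7 hypothesis (Σ ratio = 16, N = 244):
  colored: 244 × 9/16 = 137.25
  colorless: 244 × 7/16 = 106.75
χ² = Σ (O − E)² / E
  colored: (112 − 137.25)² / 137.25 = 4.6453
  colorless: (132 − 106.75)² / 106.75 = 5.9725
χ² = 4.6453 + 5.9725 = 10.6178 ≈ 10.618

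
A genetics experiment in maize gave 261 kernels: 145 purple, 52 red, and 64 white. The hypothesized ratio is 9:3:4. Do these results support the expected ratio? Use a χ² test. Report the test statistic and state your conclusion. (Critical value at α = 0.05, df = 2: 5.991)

0.238; consistent

Under the 9:3:4 hypothesis (Σ ratio = 16, N = 261):
  purple: 261 × 9/16 = 146.8125
  red: 261 × 3/16 = 48.9375
  white: 261 × 4/16 = 65.25
χ² = Σ (O − E)² / E
  purple: (145 − 146.8125)² / 146.8125 = 0.0224
  red: (52 − 48.9375)² / 48.9375 = 0.1917
  white: (64 − 65.25)² / 65.25 = 0.0239
χ² = 0.0224 + 0.1917 + 0.0239 = 0.238
Degrees of freedom = 3 − 1 = 2; critical value at α = 0.05 is 5.991.
Since 0.238 < 5.991, we fail to reject the null hypothesis — the data are consistent with the 9:3:4 ratio.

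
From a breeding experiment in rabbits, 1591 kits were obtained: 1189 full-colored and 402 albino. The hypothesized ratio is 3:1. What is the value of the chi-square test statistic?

0.061

Under the 3:1 hypothesis (Σ ratio = 4, N = 1591):
  full-colored: 1591 × 3/4 = 1193.25
  albino: 1591 × 1/4 = 397.75
χ² = Σ (O − E)² / E
  full-colored: (1189 − 1193.25)² / 1193.25 = 0.0151
  albino: (402 − 397.75)² / 397.75 = 0.0454
χ² = 0.0151 + 0.0454 = 0.0605 ≈ 0.061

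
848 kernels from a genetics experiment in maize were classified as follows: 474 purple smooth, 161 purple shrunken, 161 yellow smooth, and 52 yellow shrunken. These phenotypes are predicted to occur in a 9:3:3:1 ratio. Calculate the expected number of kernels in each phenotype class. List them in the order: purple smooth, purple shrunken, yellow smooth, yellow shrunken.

Expected counts for N = 848 under a 9:3:3:1 ratio (total parts = 16):
  purple smooth: 848 × 9/16 = 477
  purple shrunken: 848 × 3/16 = 159
  yellow smooth: 848 × 3/16 = 159
  yellow shrunken: 848 × 1/16 = 53

477, 159, 159, 53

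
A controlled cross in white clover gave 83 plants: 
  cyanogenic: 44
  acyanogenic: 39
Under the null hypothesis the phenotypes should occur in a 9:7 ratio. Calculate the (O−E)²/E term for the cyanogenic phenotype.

0.155

The 9:7 ratio has 16 parts, so with N = 83 the expected counts are:
  cyanogenic: 83 × 9/16 = 46.6875
  acyanogenic: 83 × 7/16 = 36.3125
Contribution of cyanogenic: (44 − 46.6875)² / 46.6875 = 0.1547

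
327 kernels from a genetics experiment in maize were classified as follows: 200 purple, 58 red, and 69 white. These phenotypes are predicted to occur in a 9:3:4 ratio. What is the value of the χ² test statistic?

Total ratio parts = 16. Expected numbers out of 327:
  purple: 327 × 9/16 = 183.9375
  red: 327 × 3/16 = 61.3125
  white: 327 × 4/16 = 81.75
χ² = Σ (O − E)² / E
  purple: (200 − 183.9375)² / 183.9375 = 1.4027
  red: (58 − 61.3125)² / 61.3125 = 0.1790
  white: (69 − 81.75)² / 81.75 = 1.9885
χ² = 1.4027 + 0.1790 + 1.9885 = 3.5702 ≈ 3.570

3.570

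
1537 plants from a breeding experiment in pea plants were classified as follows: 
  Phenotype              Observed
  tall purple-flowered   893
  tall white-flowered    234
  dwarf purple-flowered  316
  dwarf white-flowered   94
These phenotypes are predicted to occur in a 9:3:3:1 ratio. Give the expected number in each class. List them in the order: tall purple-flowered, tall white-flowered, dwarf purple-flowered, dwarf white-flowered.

Under the 9:3:3:1 hypothesis (Σ ratio = 16, N = 1537):
  tall purple-flowered: 1537 × 9/16 = 864.5625
  tall white-flowered: 1537 × 3/16 = 288.1875
  dwarf purple-flowered: 1537 × 3/16 = 288.1875
  dwarf white-flowered: 1537 × 1/16 = 96.0625

864.5625, 288.1875, 288.1875, 96.0625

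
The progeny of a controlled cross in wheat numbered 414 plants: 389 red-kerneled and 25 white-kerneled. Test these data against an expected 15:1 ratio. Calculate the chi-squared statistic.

0.032

The 15:1 ratio has 16 parts, so with N = 414 the expected counts are:
  red-kerneled: 414 × 15/16 = 388.125
  white-kerneled: 414 × 1/16 = 25.875
χ² = Σ (O − E)² / E
  red-kerneled: (389 − 388.125)² / 388.125 = 0.0020
  white-kerneled: (25 − 25.875)² / 25.875 = 0.0296
χ² = 0.0020 + 0.0296 = 0.0316 ≈ 0.032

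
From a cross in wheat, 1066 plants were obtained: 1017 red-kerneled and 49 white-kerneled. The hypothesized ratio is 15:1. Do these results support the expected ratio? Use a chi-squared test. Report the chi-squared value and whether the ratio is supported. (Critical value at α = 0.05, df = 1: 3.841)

4.973; not consistent

Under the 15:1 hypothesis (Σ ratio = 16, N = 1066):
  red-kerneled: 1066 × 15/16 = 999.375
  white-kerneled: 1066 × 1/16 = 66.625
χ² = Σ (O − E)² / E
  red-kerneled: (1017 − 999.375)² / 999.375 = 0.3108
  white-kerneled: (49 − 66.625)² / 66.625 = 4.6625
χ² = 0.3108 + 4.6625 = 4.9733 ≈ 4.973
Degrees of freedom = 2 − 1 = 1; critical value at α = 0.05 is 3.841.
Since 4.973 > 3.841, we reject the null hypothesis — the data do not fit the 15:1 ratio.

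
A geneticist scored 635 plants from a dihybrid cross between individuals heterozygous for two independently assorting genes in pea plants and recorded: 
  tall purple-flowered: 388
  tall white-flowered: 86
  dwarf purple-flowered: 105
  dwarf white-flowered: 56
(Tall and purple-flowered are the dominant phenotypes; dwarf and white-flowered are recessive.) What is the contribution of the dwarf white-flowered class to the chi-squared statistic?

A dihybrid F₂ with independent assortment and complete dominance at both loci gives a 9:3:3:1 phenotypic ratio.
The 9:3:3:1 ratio has 16 parts, so with N = 635 the expected counts are:
  tall purple-flowered: 635 × 9/16 = 357.1875
  tall white-flowered: 635 × 3/16 = 119.0625
  dwarf purple-flowered: 635 × 3/16 = 119.0625
  dwarf white-flowered: 635 × 1/16 = 39.6875
Contribution of dwarf white-flowered: (56 − 39.6875)² / 39.6875 = 6.7048

6.705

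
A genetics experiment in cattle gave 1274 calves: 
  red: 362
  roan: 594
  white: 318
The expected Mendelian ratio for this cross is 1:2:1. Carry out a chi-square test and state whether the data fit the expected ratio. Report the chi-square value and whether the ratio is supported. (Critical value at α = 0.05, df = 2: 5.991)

8.845; not consistent

The 1:2:1 ratio has 4 parts, so with N = 1274 the expected counts are:
  red: 1274 × 1/4 = 318.5
  roan: 1274 × 2/4 = 637
  white: 1274 × 1/4 = 318.5
χ² = Σ (O − E)² / E
  red: (362 − 318.5)² / 318.5 = 5.9411
  roan: (594 − 637)² / 637 = 2.9027
  white: (318 − 318.5)² / 318.5 = 0.0008
χ² = 5.9411 + 2.9027 + 0.0008 = 8.8446 ≈ 8.845
Degrees of freedom = 3 − 1 = 2; critical value at α = 0.05 is 5.991.
Since 8.845 > 5.991, we reject the null hypothesis — the data do not fit the 1:2:1 ratio.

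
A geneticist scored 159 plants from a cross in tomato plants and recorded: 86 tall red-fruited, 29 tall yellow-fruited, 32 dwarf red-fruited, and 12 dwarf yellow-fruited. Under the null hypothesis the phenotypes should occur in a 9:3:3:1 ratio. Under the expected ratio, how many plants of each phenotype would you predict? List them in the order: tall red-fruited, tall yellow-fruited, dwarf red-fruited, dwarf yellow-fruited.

Total ratio parts = 16. Expected numbers out of 159:
  tall red-fruited: 159 × 9/16 = 89.4375
  tall yellow-fruited: 159 × 3/16 = 29.8125
  dwarf red-fruited: 159 × 3/16 = 29.8125
  dwarf yellow-fruited: 159 × 1/16 = 9.9375

89.4375, 29.8125, 29.8125, 9.9375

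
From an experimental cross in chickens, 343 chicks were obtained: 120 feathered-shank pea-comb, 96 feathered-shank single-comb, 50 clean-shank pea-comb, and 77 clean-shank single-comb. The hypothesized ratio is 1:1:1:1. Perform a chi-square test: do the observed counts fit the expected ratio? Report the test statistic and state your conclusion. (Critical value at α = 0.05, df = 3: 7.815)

30.703; not consistent

Under the 1:1:1:1 hypothesis (Σ ratio = 4, N = 343):
  feathered-shank pea-comb: 343 × 1/4 = 85.75
  feathered-shank single-comb: 343 × 1/4 = 85.75
  clean-shank pea-comb: 343 × 1/4 = 85.75
  clean-shank single-comb: 343 × 1/4 = 85.75
χ² = Σ (O − E)² / E
  feathered-shank pea-comb: (120 − 85.75)² / 85.75 = 13.6800
  feathered-shank single-comb: (96 − 85.75)² / 85.75 = 1.2252
  clean-shank pea-comb: (50 − 85.75)² / 85.75 = 14.9045
  clean-shank single-comb: (77 − 85.75)² / 85.75 = 0.8929
χ² = 13.6800 + 1.2252 + 14.9045 + 0.8929 = 30.7026 ≈ 30.703
Degrees of freedom = 4 − 1 = 3; critical value at α = 0.05 is 7.815.
Since 30.703 > 7.815, we reject the null hypothesis — the data do not fit the 1:1:1:1 ratio.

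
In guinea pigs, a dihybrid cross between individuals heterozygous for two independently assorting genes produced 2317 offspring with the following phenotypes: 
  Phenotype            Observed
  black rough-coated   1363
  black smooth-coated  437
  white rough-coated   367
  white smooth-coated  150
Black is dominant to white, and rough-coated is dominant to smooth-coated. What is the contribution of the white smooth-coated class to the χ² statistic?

A dihybrid F₂ with independent assortment and complete dominance at both loci gives a 9:3:3:1 phenotypic ratio.
Expected counts for N = 2317 under a 9:3:3:1 ratio (total parts = 16):
  black rough-coated: 2317 × 9/16 = 1303.3125
  black smooth-coated: 2317 × 3/16 = 434.4375
  white rough-coated: 2317 × 3/16 = 434.4375
  white smooth-coated: 2317 × 1/16 = 144.8125
Contribution of white smooth-coated: (150 − 144.8125)² / 144.8125 = 0.1858

0.186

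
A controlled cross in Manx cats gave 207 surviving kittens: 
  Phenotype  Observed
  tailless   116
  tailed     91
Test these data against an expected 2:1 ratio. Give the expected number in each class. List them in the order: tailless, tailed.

138, 69

Under the 2:1 hypothesis (Σ ratio = 3, N = 207):
  tailless: 207 × 2/3 = 138
  tailed: 207 × 1/3 = 69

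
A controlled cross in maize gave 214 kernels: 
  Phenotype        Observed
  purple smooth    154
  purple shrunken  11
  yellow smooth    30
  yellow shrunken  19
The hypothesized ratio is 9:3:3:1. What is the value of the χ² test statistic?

35.454

Expected counts for N = 214 under a 9:3:3:1 ratio (total parts = 16):
  purple smooth: 214 × 9/16 = 120.375
  purple shrunken: 214 × 3/16 = 40.125
  yellow smooth: 214 × 3/16 = 40.125
  yellow shrunken: 214 × 1/16 = 13.375
χ² = Σ (O − E)² / E
  purple smooth: (154 − 120.375)² / 120.375 = 9.3927
  purple shrunken: (11 − 40.125)² / 40.125 = 21.1406
  yellow smooth: (30 − 40.125)² / 40.125 = 2.5549
  yellow shrunken: (19 − 13.375)² / 13.375 = 2.3657
χ² = 9.3927 + 21.1406 + 2.5549 + 2.3657 = 35.4539 ≈ 35.454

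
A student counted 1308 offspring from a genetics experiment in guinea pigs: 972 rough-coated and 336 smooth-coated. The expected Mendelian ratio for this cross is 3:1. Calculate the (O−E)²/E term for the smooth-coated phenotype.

Total ratio parts = 4. Expected numbers out of 1308:
  rough-coated: 1308 × 3/4 = 981
  smooth-coated: 1308 × 1/4 = 327
Contribution of smooth-coated: (336 − 327)² / 327 = 0.2477

0.248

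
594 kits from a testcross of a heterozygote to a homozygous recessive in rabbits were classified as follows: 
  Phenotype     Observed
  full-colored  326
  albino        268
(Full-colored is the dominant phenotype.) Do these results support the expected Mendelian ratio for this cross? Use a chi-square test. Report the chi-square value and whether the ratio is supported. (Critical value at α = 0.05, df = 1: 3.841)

A testcross of a heterozygote (Aa × aa) gives a 1:1 phenotypic ratio.
Expected counts for N = 594 under a 1:1 ratio (total parts = 2):
  full-colored: 594 × 1/2 = 297
  albino: 594 × 1/2 = 297
χ² = Σ (O − E)² / E
  full-colored: (326 − 297)² / 297 = 2.8316
  albino: (268 − 297)² / 297 = 2.8316
χ² = 2.8316 + 2.8316 = 5.6632 ≈ 5.663
Degrees of freedom = 2 − 1 = 1; critical value at α = 0.05 is 3.841.
Since 5.663 > 3.841, we reject the null hypothesis — the data do not fit the 1:1 ratio.

5.663; not consistent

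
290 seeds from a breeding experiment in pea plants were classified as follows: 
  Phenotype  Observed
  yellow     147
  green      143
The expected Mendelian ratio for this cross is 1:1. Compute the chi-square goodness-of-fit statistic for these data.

0.055

The 1:1 ratio has 2 parts, so with N = 290 the expected counts are:
  yellow: 290 × 1/2 = 145
  green: 290 × 1/2 = 145
χ² = Σ (O − E)² / E
  yellow: (147 − 145)² / 145 = 0.0276
  green: (143 − 145)² / 145 = 0.0276
χ² = 0.0276 + 0.0276 = 0.0552 ≈ 0.055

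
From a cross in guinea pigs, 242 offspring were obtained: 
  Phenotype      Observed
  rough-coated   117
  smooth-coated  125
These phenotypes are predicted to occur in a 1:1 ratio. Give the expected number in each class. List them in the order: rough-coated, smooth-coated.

121, 121

Under the 1:1 hypothesis (Σ ratio = 2, N = 242):
  rough-coated: 242 × 1/2 = 121
  smooth-coated: 242 × 1/2 = 121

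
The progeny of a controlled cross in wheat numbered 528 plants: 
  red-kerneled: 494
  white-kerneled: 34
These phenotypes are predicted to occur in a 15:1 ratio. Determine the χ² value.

Under the 15:1 hypothesis (Σ ratio = 16, N = 528):
  red-kerneled: 528 × 15/16 = 495
  white-kerneled: 528 × 1/16 = 33
χ² = Σ (O − E)² / E
  red-kerneled: (494 − 495)² / 495 = 0.0020
  white-kerneled: (34 − 33)² / 33 = 0.0303
χ² = 0.0020 + 0.0303 = 0.0323 ≈ 0.032

0.032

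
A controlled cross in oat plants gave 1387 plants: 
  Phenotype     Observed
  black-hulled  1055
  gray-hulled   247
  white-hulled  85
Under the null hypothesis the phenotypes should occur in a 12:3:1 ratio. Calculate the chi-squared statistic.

0.898

Under the 12:3:1 hypothesis (Σ ratio = 16, N = 1387):
  black-hulled: 1387 × 12/16 = 1040.25
  gray-hulled: 1387 × 3/16 = 260.0625
  white-hulled: 1387 × 1/16 = 86.6875
χ² = Σ (O − E)² / E
  black-hulled: (1055 − 1040.25)² / 1040.25 = 0.2091
  gray-hulled: (247 − 260.0625)² / 260.0625 = 0.6561
  white-hulled: (85 − 86.6875)² / 86.6875 = 0.0328
χ² = 0.2091 + 0.6561 + 0.0328 = 0.898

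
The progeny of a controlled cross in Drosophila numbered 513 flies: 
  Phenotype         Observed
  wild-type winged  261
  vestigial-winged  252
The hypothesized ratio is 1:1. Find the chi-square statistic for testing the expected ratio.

0.158

Expected counts for N = 513 under a 1:1 ratio (total parts = 2):
  wild-type winged: 513 × 1/2 = 256.5
  vestigial-winged: 513 × 1/2 = 256.5
χ² = Σ (O − E)² / E
  wild-type winged: (261 − 256.5)² / 256.5 = 0.0789
  vestigial-winged: (252 − 256.5)² / 256.5 = 0.0789
χ² = 0.0789 + 0.0789 = 0.1578 ≈ 0.158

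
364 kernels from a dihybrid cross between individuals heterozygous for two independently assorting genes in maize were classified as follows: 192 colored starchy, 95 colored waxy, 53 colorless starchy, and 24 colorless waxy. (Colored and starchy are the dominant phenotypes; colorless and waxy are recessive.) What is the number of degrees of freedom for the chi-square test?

3

A dihybrid F₂ with independent assortment and complete dominance at both loci gives a 9:3:3:1 phenotypic ratio.
A goodness-of-fit test with 4 phenotype classes has df = 4 − 1 = 3.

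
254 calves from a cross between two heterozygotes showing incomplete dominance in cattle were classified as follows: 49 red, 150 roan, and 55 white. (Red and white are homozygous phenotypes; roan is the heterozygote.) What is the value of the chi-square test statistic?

With incomplete dominance, a heterozygote × heterozygote cross gives a 1:2:1 phenotypic ratio.
Total ratio parts = 4. Expected numbers out of 254:
  red: 254 × 1/4 = 63.5
  roan: 254 × 2/4 = 127
  white: 254 × 1/4 = 63.5
χ² = Σ (O − E)² / E
  red: (49 − 63.5)² / 63.5 = 3.3110
  roan: (150 − 127)² / 127 = 4.1654
  white: (55 − 63.5)² / 63.5 = 1.1378
χ² = 3.3110 + 4.1654 + 1.1378 = 8.6142 ≈ 8.614

8.614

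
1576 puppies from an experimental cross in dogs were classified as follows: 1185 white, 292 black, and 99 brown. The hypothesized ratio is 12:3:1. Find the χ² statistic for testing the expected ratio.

0.052

The 12:3:1 ratio has 16 parts, so with N = 1576 the expected counts are:
  white: 1576 × 12/16 = 1182
  black: 1576 × 3/16 = 295.5
  brown: 1576 × 1/16 = 98.5
χ² = Σ (O − E)² / E
  white: (1185 − 1182)² / 1182 = 0.0076
  black: (292 − 295.5)² / 295.5 = 0.0415
  brown: (99 − 98.5)² / 98.5 = 0.0025
χ² = 0.0076 + 0.0415 + 0.0025 = 0.0516 ≈ 0.052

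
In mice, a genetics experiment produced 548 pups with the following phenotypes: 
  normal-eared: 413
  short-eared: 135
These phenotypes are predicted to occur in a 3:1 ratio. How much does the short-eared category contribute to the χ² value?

Under the 3:1 hypothesis (Σ ratio = 4, N = 548):
  normal-eared: 548 × 3/4 = 411
  short-eared: 548 × 1/4 = 137
Contribution of short-eared: (135 − 137)² / 137 = 0.0292

0.029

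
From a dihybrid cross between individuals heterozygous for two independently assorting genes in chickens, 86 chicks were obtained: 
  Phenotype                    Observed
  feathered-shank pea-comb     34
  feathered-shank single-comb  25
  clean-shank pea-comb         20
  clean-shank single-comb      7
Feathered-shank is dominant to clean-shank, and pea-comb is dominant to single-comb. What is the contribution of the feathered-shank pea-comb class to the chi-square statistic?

4.272

A dihybrid F₂ with independent assortment and complete dominance at both loci gives a 9:3:3:1 phenotypic ratio.
Under the 9:3:3:1 hypothesis (Σ ratio = 16, N = 86):
  feathered-shank pea-comb: 86 × 9/16 = 48.375
  feathered-shank single-comb: 86 × 3/16 = 16.125
  clean-shank pea-comb: 86 × 3/16 = 16.125
  clean-shank single-comb: 86 × 1/16 = 5.375
Contribution of feathered-shank pea-comb: (34 − 48.375)² / 48.375 = 4.2716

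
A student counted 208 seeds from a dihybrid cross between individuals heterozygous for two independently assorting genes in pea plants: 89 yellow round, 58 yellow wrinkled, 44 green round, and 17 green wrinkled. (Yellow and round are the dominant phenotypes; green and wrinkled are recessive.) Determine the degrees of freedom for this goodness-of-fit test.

A dihybrid F₂ with independent assortment and complete dominance at both loci gives a 9:3:3:1 phenotypic ratio.
A goodness-of-fit test with 4 phenotype classes has df = 4 − 1 = 3.

3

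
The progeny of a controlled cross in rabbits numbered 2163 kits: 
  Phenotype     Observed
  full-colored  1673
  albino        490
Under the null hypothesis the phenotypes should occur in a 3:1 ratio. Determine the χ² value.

The 3:1 ratio has 4 parts, so with N = 2163 the expected counts are:
  full-colored: 2163 × 3/4 = 1622.25
  albino: 2163 × 1/4 = 540.75
χ² = Σ (O − E)² / E
  full-colored: (1673 − 1622.25)² / 1622.25 = 1.5876
  albino: (490 − 540.75)² / 540.75 = 4.7629
χ² = 1.5876 + 4.7629 = 6.3505 ≈ 6.351

6.351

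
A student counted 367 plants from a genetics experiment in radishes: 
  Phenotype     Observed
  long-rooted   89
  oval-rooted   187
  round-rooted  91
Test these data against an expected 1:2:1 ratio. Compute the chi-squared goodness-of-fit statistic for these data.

0.155

Expected counts for N = 367 under a 1:2:1 ratio (total parts = 4):
  long-rooted: 367 × 1/4 = 91.75
  oval-rooted: 367 × 2/4 = 183.5
  round-rooted: 367 × 1/4 = 91.75
χ² = Σ (O − E)² / E
  long-rooted: (89 − 91.75)² / 91.75 = 0.0824
  oval-rooted: (187 − 183.5)² / 183.5 = 0.0668
  round-rooted: (91 − 91.75)² / 91.75 = 0.0061
χ² = 0.0824 + 0.0668 + 0.0061 = 0.1553 ≈ 0.155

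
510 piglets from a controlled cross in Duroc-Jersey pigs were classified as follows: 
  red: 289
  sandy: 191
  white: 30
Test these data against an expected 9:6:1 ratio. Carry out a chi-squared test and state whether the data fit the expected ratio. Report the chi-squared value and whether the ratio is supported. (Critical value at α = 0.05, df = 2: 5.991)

Under the 9:6:1 hypothesis (Σ ratio = 16, N = 510):
  red: 510 × 9/16 = 286.875
  sandy: 510 × 6/16 = 191.25
  white: 510 × 1/16 = 31.875
χ² = Σ (O − E)² / E
  red: (289 − 286.875)² / 286.875 = 0.0157
  sandy: (191 − 191.25)² / 191.25 = 0.0003
  white: (30 − 31.875)² / 31.875 = 0.1103
χ² = 0.0157 + 0.0003 + 0.1103 = 0.1263 ≈ 0.126
Degrees of freedom = 3 − 1 = 2; critical value at α = 0.05 is 5.991.
Since 0.126 < 5.991, we fail to reject the null hypothesis — the data are consistent with the 9:6:1 ratio.

0.126; consistent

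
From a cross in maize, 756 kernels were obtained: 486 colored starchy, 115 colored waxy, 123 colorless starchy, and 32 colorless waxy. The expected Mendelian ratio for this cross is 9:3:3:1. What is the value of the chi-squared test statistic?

The 9:3:3:1 ratio has 16 parts, so with N = 756 the expected counts are:
  colored starchy: 756 × 9/16 = 425.25
  colored waxy: 756 × 3/16 = 141.75
  colorless starchy: 756 × 3/16 = 141.75
  colorless waxy: 756 × 1/16 = 47.25
χ² = Σ (O − E)² / E
  colored starchy: (486 − 425.25)² / 425.25 = 8.6786
  colored waxy: (115 − 141.75)² / 141.75 = 5.0481
  colorless starchy: (123 − 141.75)² / 141.75 = 2.4802
  colorless waxy: (32 − 47.25)² / 47.25 = 4.9220
χ² = 8.6786 + 5.0481 + 2.4802 + 4.9220 = 21.1289 ≈ 21.129

21.129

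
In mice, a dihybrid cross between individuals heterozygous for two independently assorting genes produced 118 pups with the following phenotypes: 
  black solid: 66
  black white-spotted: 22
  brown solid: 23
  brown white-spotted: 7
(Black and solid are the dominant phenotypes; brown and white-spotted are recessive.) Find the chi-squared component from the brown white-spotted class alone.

A dihybrid F₂ with independent assortment and complete dominance at both loci gives a 9:3:3:1 phenotypic ratio.
Total ratio parts = 16. Expected numbers out of 118:
  black solid: 118 × 9/16 = 66.375
  black white-spotted: 118 × 3/16 = 22.125
  brown solid: 118 × 3/16 = 22.125
  brown white-spotted: 118 × 1/16 = 7.375
Contribution of brown white-spotted: (7 − 7.375)² / 7.375 = 0.0191

0.019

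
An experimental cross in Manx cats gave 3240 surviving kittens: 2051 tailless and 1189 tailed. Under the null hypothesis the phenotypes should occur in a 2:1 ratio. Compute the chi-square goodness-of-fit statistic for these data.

16.501

The 2:1 ratio has 3 parts, so with N = 3240 the expected counts are:
  tailless: 3240 × 2/3 = 2160
  tailed: 3240 × 1/3 = 1080
χ² = Σ (O − E)² / E
  tailless: (2051 − 2160)² / 2160 = 5.5005
  tailed: (1189 − 1080)² / 1080 = 11.0009
χ² = 5.5005 + 11.0009 = 16.5014 ≈ 16.501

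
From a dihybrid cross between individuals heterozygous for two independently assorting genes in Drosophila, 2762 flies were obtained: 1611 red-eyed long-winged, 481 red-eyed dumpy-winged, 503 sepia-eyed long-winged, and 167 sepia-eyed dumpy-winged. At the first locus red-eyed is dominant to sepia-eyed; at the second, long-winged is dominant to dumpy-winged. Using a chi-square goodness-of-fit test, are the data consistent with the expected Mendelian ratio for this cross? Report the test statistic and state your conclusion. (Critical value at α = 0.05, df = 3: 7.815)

A dihybrid F₂ with independent assortment and complete dominance at both loci gives a 9:3:3:1 phenotypic ratio.
Expected counts for N = 2762 under a 9:3:3:1 ratio (total parts = 16):
  red-eyed long-winged: 2762 × 9/16 = 1553.625
  red-eyed dumpy-winged: 2762 × 3/16 = 517.875
  sepia-eyed long-winged: 2762 × 3/16 = 517.875
  sepia-eyed dumpy-winged: 2762 × 1/16 = 172.625
χ² = Σ (O − E)² / E
  red-eyed long-winged: (1611 − 1553.625)² / 1553.625 = 2.1188
  red-eyed dumpy-winged: (481 − 517.875)² / 517.875 = 2.6257
  sepia-eyed long-winged: (503 − 517.875)² / 517.875 = 0.4273
  sepia-eyed dumpy-winged: (167 − 172.625)² / 172.625 = 0.1833
χ² = 2.1188 + 2.6257 + 0.4273 + 0.1833 = 5.3551 ≈ 5.355
Degrees of freedom = 4 − 1 = 3; critical value at α = 0.05 is 7.815.
Since 5.355 < 7.815, we fail to reject the null hypothesis — the data are consistent with the 9:3:3:1 ratio.

5.355; consistent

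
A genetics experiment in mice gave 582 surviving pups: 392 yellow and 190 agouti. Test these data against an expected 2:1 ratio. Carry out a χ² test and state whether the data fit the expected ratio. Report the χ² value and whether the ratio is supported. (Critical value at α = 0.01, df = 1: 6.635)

0.124; consistent

Under the 2:1 hypothesis (Σ ratio = 3, N = 582):
  yellow: 582 × 2/3 = 388
  agouti: 582 × 1/3 = 194
χ² = Σ (O − E)² / E
  yellow: (392 − 388)² / 388 = 0.0412
  agouti: (190 − 194)² / 194 = 0.0825
χ² = 0.0412 + 0.0825 = 0.1237 ≈ 0.124
Degrees of freedom = 2 − 1 = 1; critical value at α = 0.01 is 6.635.
Since 0.124 < 6.635, we fail to reject the null hypothesis — the data are consistent with the 2:1 ratio.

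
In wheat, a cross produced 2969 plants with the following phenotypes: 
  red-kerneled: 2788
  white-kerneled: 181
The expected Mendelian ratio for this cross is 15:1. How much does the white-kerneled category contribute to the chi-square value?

Expected counts for N = 2969 under a 15:1 ratio (total parts = 16):
  red-kerneled: 2969 × 15/16 = 2783.4375
  white-kerneled: 2969 × 1/16 = 185.5625
Contribution of white-kerneled: (181 − 185.5625)² / 185.5625 = 0.1122

0.112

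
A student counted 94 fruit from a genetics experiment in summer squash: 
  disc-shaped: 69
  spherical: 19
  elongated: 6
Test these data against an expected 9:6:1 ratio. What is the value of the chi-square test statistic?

12.411

Under the 9:6:1 hypothesis (Σ ratio = 16, N = 94):
  disc-shaped: 94 × 9/16 = 52.875
  spherical: 94 × 6/16 = 35.25
  elongated: 94 × 1/16 = 5.875
χ² = Σ (O − E)² / E
  disc-shaped: (69 − 52.875)² / 52.875 = 4.9176
  spherical: (19 − 35.25)² / 35.25 = 7.4911
  elongated: (6 − 5.875)² / 5.875 = 0.0027
χ² = 4.9176 + 7.4911 + 0.0027 = 12.4114 ≈ 12.411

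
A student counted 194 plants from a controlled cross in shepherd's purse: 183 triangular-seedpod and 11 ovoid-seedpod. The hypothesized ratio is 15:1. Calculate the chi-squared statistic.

0.111

Under the 15:1 hypothesis (Σ ratio = 16, N = 194):
  triangular-seedpod: 194 × 15/16 = 181.875
  ovoid-seedpod: 194 × 1/16 = 12.125
χ² = Σ (O − E)² / E
  triangular-seedpod: (183 − 181.875)² / 181.875 = 0.0070
  ovoid-seedpod: (11 − 12.125)² / 12.125 = 0.1044
χ² = 0.0070 + 0.1044 = 0.1114 ≈ 0.111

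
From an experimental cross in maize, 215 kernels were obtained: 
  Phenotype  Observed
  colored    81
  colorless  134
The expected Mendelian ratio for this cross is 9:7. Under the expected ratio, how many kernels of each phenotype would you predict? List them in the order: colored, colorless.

120.9375, 94.0625

The 9:7 ratio has 16 parts, so with N = 215 the expected counts are:
  colored: 215 × 9/16 = 120.9375
  colorless: 215 × 7/16 = 94.0625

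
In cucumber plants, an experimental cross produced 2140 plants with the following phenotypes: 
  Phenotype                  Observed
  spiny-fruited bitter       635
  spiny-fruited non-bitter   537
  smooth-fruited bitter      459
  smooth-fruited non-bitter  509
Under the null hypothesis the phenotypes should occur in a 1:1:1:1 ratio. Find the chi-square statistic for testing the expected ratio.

30.759

Under the 1:1:1:1 hypothesis (Σ ratio = 4, N = 2140):
  spiny-fruited bitter: 2140 × 1/4 = 535
  spiny-fruited non-bitter: 2140 × 1/4 = 535
  smooth-fruited bitter: 2140 × 1/4 = 535
  smooth-fruited non-bitter: 2140 × 1/4 = 535
χ² = Σ (O − E)² / E
  spiny-fruited bitter: (635 − 535)² / 535 = 18.6916
  spiny-fruited non-bitter: (537 − 535)² / 535 = 0.0075
  smooth-fruited bitter: (459 − 535)² / 535 = 10.7963
  smooth-fruited non-bitter: (509 − 535)² / 535 = 1.2636
χ² = 18.6916 + 0.0075 + 10.7963 + 1.2636 = 30.759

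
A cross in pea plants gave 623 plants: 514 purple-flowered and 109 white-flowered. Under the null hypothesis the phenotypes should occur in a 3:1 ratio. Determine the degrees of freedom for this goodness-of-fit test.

1

A goodness-of-fit test with 2 phenotype classes has df = 2 − 1 = 1.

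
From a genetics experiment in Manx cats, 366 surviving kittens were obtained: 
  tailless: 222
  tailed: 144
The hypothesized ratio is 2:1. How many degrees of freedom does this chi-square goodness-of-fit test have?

1

A goodness-of-fit test with 2 phenotype classes has df = 2 − 1 = 1.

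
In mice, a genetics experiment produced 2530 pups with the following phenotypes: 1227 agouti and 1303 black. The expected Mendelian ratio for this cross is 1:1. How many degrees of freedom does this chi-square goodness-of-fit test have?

A goodness-of-fit test with 2 phenotype classes has df = 2 − 1 = 1.

1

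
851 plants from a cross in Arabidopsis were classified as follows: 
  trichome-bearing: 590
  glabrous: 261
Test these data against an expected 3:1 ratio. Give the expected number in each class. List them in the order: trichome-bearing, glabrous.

Expected counts for N = 851 under a 3:1 ratio (total parts = 4):
  trichome-bearing: 851 × 3/4 = 638.25
  glabrous: 851 × 1/4 = 212.75

638.25, 212.75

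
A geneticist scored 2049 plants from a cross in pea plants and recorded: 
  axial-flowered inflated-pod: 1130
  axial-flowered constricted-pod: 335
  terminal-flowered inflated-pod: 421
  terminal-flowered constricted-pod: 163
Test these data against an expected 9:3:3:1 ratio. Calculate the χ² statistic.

19.798

The 9:3:3:1 ratio has 16 parts, so with N = 2049 the expected counts are:
  axial-flowered inflated-pod: 2049 × 9/16 = 1152.5625
  axial-flowered constricted-pod: 2049 × 3/16 = 384.1875
  terminal-flowered inflated-pod: 2049 × 3/16 = 384.1875
  terminal-flowered constricted-pod: 2049 × 1/16 = 128.0625
χ² = Σ (O − E)² / E
  axial-flowered inflated-pod: (1130 − 1152.5625)² / 1152.5625 = 0.4417
  axial-flowered constricted-pod: (335 − 384.1875)² / 384.1875 = 6.2975
  terminal-flowered inflated-pod: (421 − 384.1875)² / 384.1875 = 3.5273
  terminal-flowered constricted-pod: (163 − 128.0625)² / 128.0625 = 9.5315
χ² = 0.4417 + 6.2975 + 3.5273 + 9.5315 = 19.798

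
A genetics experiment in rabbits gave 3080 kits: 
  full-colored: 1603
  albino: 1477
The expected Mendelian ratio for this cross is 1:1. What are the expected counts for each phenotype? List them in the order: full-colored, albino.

Total ratio parts = 2. Expected numbers out of 3080:
  full-colored: 3080 × 1/2 = 1540
  albino: 3080 × 1/2 = 1540

1540, 1540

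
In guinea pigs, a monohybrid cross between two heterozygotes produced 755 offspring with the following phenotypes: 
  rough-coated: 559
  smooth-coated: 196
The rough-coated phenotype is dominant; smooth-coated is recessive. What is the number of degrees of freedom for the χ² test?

1

For a monohybrid cross between heterozygotes with complete dominance, the expected phenotypic ratio is 3:1.
A goodness-of-fit test with 2 phenotype classes has df = 2 − 1 = 1.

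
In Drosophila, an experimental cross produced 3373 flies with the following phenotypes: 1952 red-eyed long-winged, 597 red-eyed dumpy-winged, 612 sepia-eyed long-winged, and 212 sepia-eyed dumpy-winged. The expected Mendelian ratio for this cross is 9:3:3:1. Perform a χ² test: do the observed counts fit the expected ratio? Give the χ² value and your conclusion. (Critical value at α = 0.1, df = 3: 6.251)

4.229; consistent

Under the 9:3:3:1 hypothesis (Σ ratio = 16, N = 3373):
  red-eyed long-winged: 3373 × 9/16 = 1897.3125
  red-eyed dumpy-winged: 3373 × 3/16 = 632.4375
  sepia-eyed long-winged: 3373 × 3/16 = 632.4375
  sepia-eyed dumpy-winged: 3373 × 1/16 = 210.8125
χ² = Σ (O − E)² / E
  red-eyed long-winged: (1952 − 1897.3125)² / 1897.3125 = 1.5763
  red-eyed dumpy-winged: (597 − 632.4375)² / 632.4375 = 1.9857
  sepia-eyed long-winged: (612 − 632.4375)² / 632.4375 = 0.6604
  sepia-eyed dumpy-winged: (212 − 210.8125)² / 210.8125 = 0.0067
χ² = 1.5763 + 1.9857 + 0.6604 + 0.0067 = 4.2291 ≈ 4.229
Degrees of freedom = 4 − 1 = 3; critical value at α = 0.1 is 6.251.
Since 4.229 < 6.251, we fail to reject the null hypothesis — the data are consistent with the 9:3:3:1 ratio.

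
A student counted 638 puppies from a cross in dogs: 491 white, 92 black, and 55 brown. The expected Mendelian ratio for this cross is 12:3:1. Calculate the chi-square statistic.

12.443

The 12:3:1 ratio has 16 parts, so with N = 638 the expected counts are:
  white: 638 × 12/16 = 478.5
  black: 638 × 3/16 = 119.625
  brown: 638 × 1/16 = 39.875
χ² = Σ (O − E)² / E
  white: (491 − 478.5)² / 478.5 = 0.3265
  black: (92 − 119.625)² / 119.625 = 6.3794
  brown: (55 − 39.875)² / 39.875 = 5.7371
χ² = 0.3265 + 6.3794 + 5.7371 = 12.443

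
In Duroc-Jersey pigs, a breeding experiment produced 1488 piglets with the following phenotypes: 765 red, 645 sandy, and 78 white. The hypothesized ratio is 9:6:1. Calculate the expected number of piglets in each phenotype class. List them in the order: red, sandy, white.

837, 558, 93

Under the 9:6:1 hypothesis (Σ ratio = 16, N = 1488):
  red: 1488 × 9/16 = 837
  sandy: 1488 × 6/16 = 558
  white: 1488 × 1/16 = 93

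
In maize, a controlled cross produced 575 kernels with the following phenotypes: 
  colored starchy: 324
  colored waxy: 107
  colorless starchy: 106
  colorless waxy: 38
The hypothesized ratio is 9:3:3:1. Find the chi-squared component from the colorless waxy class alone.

Under the 9:3:3:1 hypothesis (Σ ratio = 16, N = 575):
  colored starchy: 575 × 9/16 = 323.4375
  colored waxy: 575 × 3/16 = 107.8125
  colorless starchy: 575 × 3/16 = 107.8125
  colorless waxy: 575 × 1/16 = 35.9375
Contribution of colorless waxy: (38 − 35.9375)² / 35.9375 = 0.1184

0.118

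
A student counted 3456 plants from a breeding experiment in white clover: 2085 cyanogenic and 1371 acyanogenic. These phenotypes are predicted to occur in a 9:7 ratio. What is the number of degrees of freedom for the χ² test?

A goodness-of-fit test with 2 phenotype classes has df = 2 − 1 = 1.

1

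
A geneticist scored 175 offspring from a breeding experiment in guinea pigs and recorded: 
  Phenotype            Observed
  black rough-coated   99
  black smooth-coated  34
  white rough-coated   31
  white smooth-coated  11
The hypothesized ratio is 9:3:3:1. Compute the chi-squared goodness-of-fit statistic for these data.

Expected counts for N = 175 under a 9:3:3:1 ratio (total parts = 16):
  black rough-coated: 175 × 9/16 = 98.4375
  black smooth-coated: 175 × 3/16 = 32.8125
  white rough-coated: 175 × 3/16 = 32.8125
  white smooth-coated: 175 × 1/16 = 10.9375
χ² = Σ (O − E)² / E
  black rough-coated: (99 − 98.4375)² / 98.4375 = 0.0032
  black smooth-coated: (34 − 32.8125)² / 32.8125 = 0.0430
  white rough-coated: (31 − 32.8125)² / 32.8125 = 0.1001
  white smooth-coated: (11 − 10.9375)² / 10.9375 = 0.0004
χ² = 0.0032 + 0.0430 + 0.1001 + 0.0004 = 0.1467 ≈ 0.147

0.147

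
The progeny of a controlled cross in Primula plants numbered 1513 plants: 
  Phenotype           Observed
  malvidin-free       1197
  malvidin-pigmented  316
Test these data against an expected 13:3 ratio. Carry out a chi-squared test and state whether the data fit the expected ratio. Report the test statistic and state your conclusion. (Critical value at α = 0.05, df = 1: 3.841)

4.530; not consistent

The 13:3 ratio has 16 parts, so with N = 1513 the expected counts are:
  malvidin-free: 1513 × 13/16 = 1229.3125
  malvidin-pigmented: 1513 × 3/16 = 283.6875
χ² = Σ (O − E)² / E
  malvidin-free: (1197 − 1229.3125)² / 1229.3125 = 0.8493
  malvidin-pigmented: (316 − 283.6875)² / 283.6875 = 3.6804
χ² = 0.8493 + 3.6804 = 4.5297 ≈ 4.530
Degrees of freedom = 2 − 1 = 1; critical value at α = 0.05 is 3.841.
Since 4.530 > 3.841, we reject the null hypothesis — the data do not fit the 13:3 ratio.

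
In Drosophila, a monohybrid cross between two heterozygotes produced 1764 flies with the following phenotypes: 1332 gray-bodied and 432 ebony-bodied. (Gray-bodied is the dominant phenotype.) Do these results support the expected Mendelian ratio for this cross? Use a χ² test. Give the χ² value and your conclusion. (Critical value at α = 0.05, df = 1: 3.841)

0.245; consistent

For a monohybrid cross between heterozygotes with complete dominance, the expected phenotypic ratio is 3:1.
Total ratio parts = 4. Expected numbers out of 1764:
  gray-bodied: 1764 × 3/4 = 1323
  ebony-bodied: 1764 × 1/4 = 441
χ² = Σ (O − E)² / E
  gray-bodied: (1332 − 1323)² / 1323 = 0.0612
  ebony-bodied: (432 − 441)² / 441 = 0.1837
χ² = 0.0612 + 0.1837 = 0.2449 ≈ 0.245
Degrees of freedom = 2 − 1 = 1; critical value at α = 0.05 is 3.841.
Since 0.245 < 3.841, we fail to reject the null hypothesis — the data are consistent with the 3:1 ratio.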